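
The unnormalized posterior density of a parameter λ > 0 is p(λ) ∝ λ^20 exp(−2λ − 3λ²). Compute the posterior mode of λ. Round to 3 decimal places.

λ̂_MAP = 1.667

ℓ'(λ) = 20/λ − 2 − 6λ. Setting this to zero and multiplying by λ: 6λ² + 2λ − 20 = 0.
λ = (−2 + √(2² + 4·6·20)) / (2·6) = (−2 + √484) / 12 = (−2 + 22)/12 = 5/3.
ℓ''(λ) = −20/λ² − 6 < 0, confirming a maximum.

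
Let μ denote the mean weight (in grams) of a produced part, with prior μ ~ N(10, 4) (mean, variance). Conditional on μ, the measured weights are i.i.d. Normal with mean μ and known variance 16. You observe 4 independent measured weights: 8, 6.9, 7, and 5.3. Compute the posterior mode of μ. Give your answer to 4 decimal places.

n = 4; x̄ = (8 + 6.9 + 7 + 5.3)/4 = 27.2/4 = 6.8.
For a Normal prior and Normal likelihood with known variance, the posterior is Normal; its mode equals its mean, the precision-weighted average.
Prior precision 1/σ₀² = 1/4 = 0.25; data precision n/σ² = 4/16 = 0.25.
μ̂ = (0.25·10 + 0.25·6.8) / (0.25 + 0.25) = 4.2/0.5 = 8.4000.

μ̂_MAP = 8.4000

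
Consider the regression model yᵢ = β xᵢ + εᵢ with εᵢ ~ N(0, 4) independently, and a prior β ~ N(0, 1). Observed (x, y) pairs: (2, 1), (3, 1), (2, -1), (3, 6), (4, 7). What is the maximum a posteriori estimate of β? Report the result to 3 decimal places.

β̂_MAP = 1.065

log p(β | y) = −Σ(yᵢ − βxᵢ)²/(2·4) − β²/(2·1) + const.
Setting the derivative to zero: Σxᵢ(yᵢ − βxᵢ)/4 − β/1 = 0, so β = Σxᵢyᵢ / (Σxᵢ² + σ²/τ²).
Σxᵢyᵢ = 2·1 + 3·1 + 2·(-1) + 3·6 + 4·7 = 49; Σxᵢ² = 42; σ²/τ² = 4.
β̂_MAP = 49 / (42 + 4) = 49/46 ≈ 1.065.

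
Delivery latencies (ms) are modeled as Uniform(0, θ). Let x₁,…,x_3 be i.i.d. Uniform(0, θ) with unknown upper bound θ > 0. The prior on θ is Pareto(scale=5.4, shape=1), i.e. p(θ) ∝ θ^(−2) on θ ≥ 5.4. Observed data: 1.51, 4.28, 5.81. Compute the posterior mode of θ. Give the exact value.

θ̂_MAP = 5.81

The Uniform(0, θ) likelihood is θ^(−n) for θ ≥ max(xᵢ), zero otherwise. Here max(xᵢ) = 5.81.
Posterior ∝ θ^(−2) · θ^(−3) = θ^(−5) on θ ≥ max(5.4, 5.81) = 5.81.
This density is strictly decreasing in θ, so the posterior mode lies at the lower boundary of the support.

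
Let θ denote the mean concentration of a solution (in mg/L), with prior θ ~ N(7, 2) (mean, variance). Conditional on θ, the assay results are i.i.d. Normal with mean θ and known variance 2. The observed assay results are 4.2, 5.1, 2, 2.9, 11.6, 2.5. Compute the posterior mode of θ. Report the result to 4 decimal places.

θ̂_MAP = 5.0429

n = 6; x̄ = (4.2 + 5.1 + 2 + 2.9 + 11.6 + 2.5)/6 = 28.3/6 = 283/60 ≈ 4.7167.
For a Normal prior and Normal likelihood with known variance, the posterior is Normal; its mode equals its mean, the precision-weighted average.
Prior precision 1/σ₀² = 1/2 = 0.5; data precision n/σ² = 6/2 = 3.
θ̂ = (0.5·7 + 3·(283/60)) / (0.5 + 3) = 17.65/3.5 = 353/70 ≈ 5.0429.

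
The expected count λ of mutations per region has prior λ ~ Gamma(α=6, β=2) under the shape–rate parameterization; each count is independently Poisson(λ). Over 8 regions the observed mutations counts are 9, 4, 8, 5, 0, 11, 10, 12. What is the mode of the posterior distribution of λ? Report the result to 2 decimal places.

λ̂_MAP = 6.40

Σxᵢ = 9+4+8+5+0+11+10+12 = 59, with n = 8.
Posterior ∝ λ^5e^(−2λ) · λ^59e^(−8λ) = λ^64e^(−10λ), i.e. Gamma(shape=65, rate=10).
The mode of a Gamma(a, b) with a ≥ 1 (shape–rate) is (a−1)/b = 64/10 ≈ 6.40.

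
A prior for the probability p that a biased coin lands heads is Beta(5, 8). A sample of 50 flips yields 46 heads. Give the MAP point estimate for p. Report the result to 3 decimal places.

p̂_MAP = 0.820

Prior: Beta(5, 8).
Data: 46 successes in 50 trials. The binomial likelihood contributes p^46(1−p)^4, so the posterior is Beta(5+46, 8+4) = Beta(51, 12).
For Beta(a, b) with a, b > 1 the mode is (a−1)/(a+b−2) = 50/61 ≈ 0.820.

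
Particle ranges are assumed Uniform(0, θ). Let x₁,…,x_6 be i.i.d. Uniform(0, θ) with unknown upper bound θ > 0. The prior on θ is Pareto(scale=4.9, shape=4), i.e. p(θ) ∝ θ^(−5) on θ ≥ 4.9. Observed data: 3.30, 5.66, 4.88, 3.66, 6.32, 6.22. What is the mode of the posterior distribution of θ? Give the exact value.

θ̂_MAP = 6.32

The Uniform(0, θ) likelihood is θ^(−n) for θ ≥ max(xᵢ), zero otherwise. Here max(xᵢ) = 6.32.
Posterior ∝ θ^(−5) · θ^(−6) = θ^(−11) on θ ≥ max(4.9, 6.32) = 6.32.
This density is strictly decreasing in θ, so the posterior mode lies at the lower boundary of the support.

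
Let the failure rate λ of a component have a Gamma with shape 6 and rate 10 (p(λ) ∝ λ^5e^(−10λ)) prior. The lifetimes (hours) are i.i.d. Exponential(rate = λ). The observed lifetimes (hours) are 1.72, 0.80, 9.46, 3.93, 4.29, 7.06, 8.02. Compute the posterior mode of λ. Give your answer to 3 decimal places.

The Exponential(rate=λ) likelihood is ∝ λ^n e^(−λΣtᵢ). Here n = 7 and Σtᵢ = 1.72 + 0.80 + 9.46 + 3.93 + 4.29 + 7.06 + 8.02 = 35.28.
Posterior ∝ λ^5e^(−10λ) · λ^7e^(−35.28λ) = λ^12e^(−45.28λ), i.e. Gamma(13, 45.28).
Mode = (a−1)/b = 12/45.28 ≈ 0.265.

λ̂_MAP = 0.265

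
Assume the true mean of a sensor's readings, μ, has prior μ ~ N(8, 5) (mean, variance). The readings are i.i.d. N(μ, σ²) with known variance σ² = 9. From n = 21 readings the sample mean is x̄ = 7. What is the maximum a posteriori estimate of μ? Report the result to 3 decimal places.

μ̂_MAP = 7.079

n = 21, x̄ = 7.
For a Normal prior and Normal likelihood with known variance, the posterior is Normal; its mode equals its mean, the precision-weighted average.
Prior precision 1/σ₀² = 1/5 = 0.2; data precision n/σ² = 21/9 = 7/3.
μ̂ = (0.2·8 + (7/3)·7) / (0.2 + 7/3) = (269/15)/(38/15) = 269/38 ≈ 7.079.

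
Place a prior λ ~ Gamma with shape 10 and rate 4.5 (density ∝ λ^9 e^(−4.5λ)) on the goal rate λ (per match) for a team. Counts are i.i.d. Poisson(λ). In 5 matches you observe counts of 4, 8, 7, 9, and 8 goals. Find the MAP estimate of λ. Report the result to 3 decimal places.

λ̂_MAP = 4.737

Σxᵢ = 4+8+7+9+8 = 36, with n = 5.
Posterior ∝ λ^9e^(−4.5λ) · λ^36e^(−5λ) = λ^45e^(−9.5λ), i.e. Gamma(shape=46, rate=9.5).
The mode of a Gamma(a, b) with a ≥ 1 (shape–rate) is (a−1)/b = 45/9.5 ≈ 4.737.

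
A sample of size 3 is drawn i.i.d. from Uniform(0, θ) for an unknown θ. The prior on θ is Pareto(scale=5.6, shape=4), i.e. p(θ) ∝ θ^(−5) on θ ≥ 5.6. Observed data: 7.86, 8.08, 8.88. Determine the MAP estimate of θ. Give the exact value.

The Uniform(0, θ) likelihood is θ^(−n) for θ ≥ max(xᵢ), zero otherwise. Here max(xᵢ) = 8.88.
Posterior ∝ θ^(−5) · θ^(−3) = θ^(−8) on θ ≥ max(5.6, 8.88) = 8.88.
This density is strictly decreasing in θ, so the posterior mode lies at the lower boundary of the support.

θ̂_MAP = 8.88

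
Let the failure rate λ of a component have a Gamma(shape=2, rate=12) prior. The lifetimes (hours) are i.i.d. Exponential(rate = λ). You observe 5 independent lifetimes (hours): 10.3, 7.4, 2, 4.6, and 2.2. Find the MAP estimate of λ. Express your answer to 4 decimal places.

The Exponential(rate=λ) likelihood is ∝ λ^n e^(−λΣtᵢ). Here n = 5 and Σtᵢ = 10.3 + 7.4 + 2 + 4.6 + 2.2 = 26.5.
Posterior ∝ λe^(−12λ) · λ^5e^(−26.5λ) = λ^6e^(−38.5λ), i.e. Gamma(7, 38.5).
Mode = (a−1)/b = 6/38.5 ≈ 0.1558.

λ̂_MAP = 0.1558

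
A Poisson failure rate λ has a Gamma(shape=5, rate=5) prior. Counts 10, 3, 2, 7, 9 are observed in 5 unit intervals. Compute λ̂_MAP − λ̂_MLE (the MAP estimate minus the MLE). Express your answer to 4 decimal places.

Σxᵢ = 31. Posterior is Gamma(36, 10); MAP = (36−1)/10 = 35/10 ≈ 3.50000.
MLE = x̄ = 31/5 ≈ 6.20000.
Difference = 35/10 − 31/5 = -27/10 ≈ -2.7000.

MAP − MLE = -2.7000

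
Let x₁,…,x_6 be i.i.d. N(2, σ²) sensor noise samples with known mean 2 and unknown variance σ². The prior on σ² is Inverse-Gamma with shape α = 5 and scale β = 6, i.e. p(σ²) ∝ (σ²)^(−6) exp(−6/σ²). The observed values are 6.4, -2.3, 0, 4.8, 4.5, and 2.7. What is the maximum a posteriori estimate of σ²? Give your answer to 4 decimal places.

Sum of squared deviations about the known mean: SS = (6.4−2)² + (-2.3−2)² + (0−2)² + (4.8−2)² + (4.5−2)² + (2.7−2)² = 56.43.
The Normal likelihood contributes (σ²)^(−n/2) exp(−SS/(2σ²)), so the posterior is Inverse-Gamma(α + n/2, β + SS/2) = Inverse-Gamma(8, 34.215).
The mode of Inverse-Gamma(a, b) is b/(a+1) = 34.215/9 ≈ 3.8017.

σ̂²_MAP = 3.8017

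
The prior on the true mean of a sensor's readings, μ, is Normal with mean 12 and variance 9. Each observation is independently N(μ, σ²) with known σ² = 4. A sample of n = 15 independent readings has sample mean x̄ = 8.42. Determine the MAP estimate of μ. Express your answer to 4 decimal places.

n = 15, x̄ = 8.42.
For a Normal prior and Normal likelihood with known variance, the posterior is Normal; its mode equals its mean, the precision-weighted average.
Prior precision 1/σ₀² = 1/9; data precision n/σ² = 15/4 = 3.75.
μ̂ = ((1/9)·12 + 3.75·8.42) / (1/9 + 3.75) = (3949/120)/(139/36) = 11847/1390 ≈ 8.5230.

μ̂_MAP = 8.5230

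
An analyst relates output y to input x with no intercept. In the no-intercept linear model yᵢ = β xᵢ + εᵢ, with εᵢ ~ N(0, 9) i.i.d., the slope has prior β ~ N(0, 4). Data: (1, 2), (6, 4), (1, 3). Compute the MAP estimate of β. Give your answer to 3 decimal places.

β̂_MAP = 0.720

log p(β | y) = −Σ(yᵢ − βxᵢ)²/(2·9) − β²/(2·4) + const.
Setting the derivative to zero: Σxᵢ(yᵢ − βxᵢ)/9 − β/4 = 0, so β = Σxᵢyᵢ / (Σxᵢ² + σ²/τ²).
Σxᵢyᵢ = 1·2 + 6·4 + 1·3 = 29; Σxᵢ² = 38; σ²/τ² = 2.25.
β̂_MAP = 29 / (38 + 2.25) = 29/40.25 ≈ 0.720.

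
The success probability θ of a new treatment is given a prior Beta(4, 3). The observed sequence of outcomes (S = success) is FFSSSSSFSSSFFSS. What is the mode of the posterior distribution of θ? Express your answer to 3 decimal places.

θ̂_MAP = 0.650

Prior: Beta(4, 3).
Data: 10 successes in 15 trials (from the sequence). The binomial likelihood contributes θ^10(1−θ)^5, so the posterior is Beta(4+10, 3+5) = Beta(14, 8).
For Beta(a, b) with a, b > 1 the mode is (a−1)/(a+b−2) = 13/20 ≈ 0.650.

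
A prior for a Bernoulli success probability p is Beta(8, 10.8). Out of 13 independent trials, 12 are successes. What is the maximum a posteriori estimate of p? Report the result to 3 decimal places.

p̂_MAP = 0.638

Prior: Beta(8, 10.8).
Data: 12 successes in 13 trials. The binomial likelihood contributes p^12(1−p)^1, so the posterior is Beta(8+12, 10.8+1) = Beta(20, 11.8).
For Beta(a, b) with a, b > 1 the mode is (a−1)/(a+b−2) = 19/29.8 ≈ 0.638.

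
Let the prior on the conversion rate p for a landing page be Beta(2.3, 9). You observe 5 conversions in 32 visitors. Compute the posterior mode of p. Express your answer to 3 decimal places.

Prior: Beta(2.3, 9).
Data: 5 successes in 32 trials. The binomial likelihood contributes p^5(1−p)^27, so the posterior is Beta(2.3+5, 9+27) = Beta(7.3, 36).
For Beta(a, b) with a, b > 1 the mode is (a−1)/(a+b−2) = 6.3/41.3 ≈ 0.153.

p̂_MAP = 0.153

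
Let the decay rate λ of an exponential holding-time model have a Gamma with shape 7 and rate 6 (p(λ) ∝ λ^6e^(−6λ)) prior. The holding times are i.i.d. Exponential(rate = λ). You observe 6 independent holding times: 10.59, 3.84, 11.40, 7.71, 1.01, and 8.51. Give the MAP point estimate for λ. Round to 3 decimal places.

The Exponential(rate=λ) likelihood is ∝ λ^n e^(−λΣtᵢ). Here n = 6 and Σtᵢ = 10.59 + 3.84 + 11.40 + 7.71 + 1.01 + 8.51 = 43.06.
Posterior ∝ λ^6e^(−6λ) · λ^6e^(−43.06λ) = λ^12e^(−49.06λ), i.e. Gamma(13, 49.06).
Mode = (a−1)/b = 12/49.06 ≈ 0.245.

λ̂_MAP = 0.245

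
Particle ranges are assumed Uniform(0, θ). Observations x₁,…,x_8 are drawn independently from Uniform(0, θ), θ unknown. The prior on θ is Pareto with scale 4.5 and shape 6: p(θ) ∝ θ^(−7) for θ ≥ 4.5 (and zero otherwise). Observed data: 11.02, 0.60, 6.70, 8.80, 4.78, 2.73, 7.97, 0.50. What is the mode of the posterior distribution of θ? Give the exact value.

The Uniform(0, θ) likelihood is θ^(−n) for θ ≥ max(xᵢ), zero otherwise. Here max(xᵢ) = 11.02.
Posterior ∝ θ^(−7) · θ^(−8) = θ^(−15) on θ ≥ max(4.5, 11.02) = 11.02.
This density is strictly decreasing in θ, so the posterior mode lies at the lower boundary of the support.

θ̂_MAP = 11.02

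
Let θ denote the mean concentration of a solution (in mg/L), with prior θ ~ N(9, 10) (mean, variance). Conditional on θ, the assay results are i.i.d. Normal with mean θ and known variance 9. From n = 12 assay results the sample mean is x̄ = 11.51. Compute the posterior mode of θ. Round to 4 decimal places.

n = 12, x̄ = 11.51.
For a Normal prior and Normal likelihood with known variance, the posterior is Normal; its mode equals its mean, the precision-weighted average.
Prior precision 1/σ₀² = 1/10 = 0.1; data precision n/σ² = 12/9 = 4/3.
θ̂ = (0.1·9 + (4/3)·11.51) / (0.1 + 4/3) = (2437/150)/(43/30) = 2437/215 ≈ 11.3349.

θ̂_MAP = 11.3349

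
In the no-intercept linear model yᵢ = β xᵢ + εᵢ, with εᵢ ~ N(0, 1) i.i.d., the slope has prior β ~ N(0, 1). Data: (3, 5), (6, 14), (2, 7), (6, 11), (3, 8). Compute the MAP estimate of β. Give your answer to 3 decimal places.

log p(β | y) = −Σ(yᵢ − βxᵢ)²/(2·1) − β²/(2·1) + const.
Setting the derivative to zero: Σxᵢ(yᵢ − βxᵢ)/1 − β/1 = 0, so β = Σxᵢyᵢ / (Σxᵢ² + σ²/τ²).
Σxᵢyᵢ = 3·5 + 6·14 + 2·7 + 6·11 + 3·8 = 203; Σxᵢ² = 94; σ²/τ² = 1.
β̂_MAP = 203 / (94 + 1) = 203/95 ≈ 2.137.

β̂_MAP = 2.137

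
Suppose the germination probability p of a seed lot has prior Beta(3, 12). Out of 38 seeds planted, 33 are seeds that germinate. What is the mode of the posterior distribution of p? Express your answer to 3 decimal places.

p̂_MAP = 0.686

Prior: Beta(3, 12).
Data: 33 successes in 38 trials. The binomial likelihood contributes p^33(1−p)^5, so the posterior is Beta(3+33, 12+5) = Beta(36, 17).
For Beta(a, b) with a, b > 1 the mode is (a−1)/(a+b−2) = 35/51 ≈ 0.686.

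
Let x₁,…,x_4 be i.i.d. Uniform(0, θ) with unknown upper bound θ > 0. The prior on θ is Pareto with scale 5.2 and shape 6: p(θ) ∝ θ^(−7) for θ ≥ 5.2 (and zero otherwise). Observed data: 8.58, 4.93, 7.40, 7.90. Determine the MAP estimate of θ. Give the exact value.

The Uniform(0, θ) likelihood is θ^(−n) for θ ≥ max(xᵢ), zero otherwise. Here max(xᵢ) = 8.58.
Posterior ∝ θ^(−7) · θ^(−4) = θ^(−11) on θ ≥ max(5.2, 8.58) = 8.58.
This density is strictly decreasing in θ, so the posterior mode lies at the lower boundary of the support.

θ̂_MAP = 8.58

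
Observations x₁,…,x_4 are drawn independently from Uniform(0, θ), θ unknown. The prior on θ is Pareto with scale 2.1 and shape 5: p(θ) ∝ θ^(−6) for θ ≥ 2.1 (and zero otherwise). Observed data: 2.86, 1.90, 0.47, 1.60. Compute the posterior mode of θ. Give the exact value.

The Uniform(0, θ) likelihood is θ^(−n) for θ ≥ max(xᵢ), zero otherwise. Here max(xᵢ) = 2.86.
Posterior ∝ θ^(−6) · θ^(−4) = θ^(−10) on θ ≥ max(2.1, 2.86) = 2.86.
This density is strictly decreasing in θ, so the posterior mode lies at the lower boundary of the support.

θ̂_MAP = 2.86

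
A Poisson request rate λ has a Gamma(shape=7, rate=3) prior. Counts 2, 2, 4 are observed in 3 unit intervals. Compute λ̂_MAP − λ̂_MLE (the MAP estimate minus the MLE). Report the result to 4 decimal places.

Σxᵢ = 8. Posterior is Gamma(15, 6); MAP = (15−1)/6 = 14/6 ≈ 2.33333.
MLE = x̄ = 8/3 ≈ 2.66667.
Difference = 14/6 − 8/3 = -1/3 ≈ -0.3333.

MAP − MLE = -0.3333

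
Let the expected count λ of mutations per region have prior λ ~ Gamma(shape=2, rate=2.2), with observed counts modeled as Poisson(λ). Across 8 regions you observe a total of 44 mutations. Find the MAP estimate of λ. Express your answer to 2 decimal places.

λ̂_MAP = 4.41

Σxᵢ = 44, n = 8.
Posterior ∝ λe^(−2.2λ) · λ^44e^(−8λ) = λ^45e^(−10.2λ), i.e. Gamma(shape=46, rate=10.2).
The mode of a Gamma(a, b) with a ≥ 1 (shape–rate) is (a−1)/b = 45/10.2 ≈ 4.41.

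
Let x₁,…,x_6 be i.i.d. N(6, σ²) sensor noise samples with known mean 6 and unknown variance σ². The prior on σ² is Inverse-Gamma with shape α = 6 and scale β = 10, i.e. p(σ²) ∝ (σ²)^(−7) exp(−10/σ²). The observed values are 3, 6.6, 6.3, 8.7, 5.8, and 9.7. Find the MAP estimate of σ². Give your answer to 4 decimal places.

Sum of squared deviations about the known mean: SS = (3−6)² + (6.6−6)² + (6.3−6)² + (8.7−6)² + (5.8−6)² + (9.7−6)² = 30.47.
The Normal likelihood contributes (σ²)^(−n/2) exp(−SS/(2σ²)), so the posterior is Inverse-Gamma(α + n/2, β + SS/2) = Inverse-Gamma(9, 25.235).
The mode of Inverse-Gamma(a, b) is b/(a+1) = 25.235/10 ≈ 2.5235.

σ̂²_MAP = 2.5235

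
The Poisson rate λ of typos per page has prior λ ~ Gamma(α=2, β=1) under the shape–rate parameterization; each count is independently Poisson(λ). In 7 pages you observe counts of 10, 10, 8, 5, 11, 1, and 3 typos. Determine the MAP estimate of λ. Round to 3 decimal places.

Σxᵢ = 10+10+8+5+11+1+3 = 48, with n = 7.
Posterior ∝ λe^(−1λ) · λ^48e^(−7λ) = λ^49e^(−8λ), i.e. Gamma(shape=50, rate=8).
The mode of a Gamma(a, b) with a ≥ 1 (shape–rate) is (a−1)/b = 49/8 ≈ 6.125.

λ̂_MAP = 6.125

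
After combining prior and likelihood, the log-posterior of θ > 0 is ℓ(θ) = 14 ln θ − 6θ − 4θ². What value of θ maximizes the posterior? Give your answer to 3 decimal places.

θ̂_MAP = 1.000

ℓ'(θ) = 14/θ − 6 − 8θ. Setting this to zero and multiplying by θ: 8θ² + 6θ − 14 = 0.
θ = (−6 + √(6² + 4·8·14)) / (2·8) = (−6 + √484) / 16 = (−6 + 22)/16 = 1.
ℓ''(θ) = −14/θ² − 8 < 0, confirming a maximum.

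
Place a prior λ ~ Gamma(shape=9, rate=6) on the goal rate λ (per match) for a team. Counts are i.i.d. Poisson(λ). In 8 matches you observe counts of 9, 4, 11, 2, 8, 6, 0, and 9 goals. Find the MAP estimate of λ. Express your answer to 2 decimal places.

Σxᵢ = 9+4+11+2+8+6+0+9 = 49, with n = 8.
Posterior ∝ λ^8e^(−6λ) · λ^49e^(−8λ) = λ^57e^(−14λ), i.e. Gamma(shape=58, rate=14).
The mode of a Gamma(a, b) with a ≥ 1 (shape–rate) is (a−1)/b = 57/14 ≈ 4.07.

λ̂_MAP = 4.07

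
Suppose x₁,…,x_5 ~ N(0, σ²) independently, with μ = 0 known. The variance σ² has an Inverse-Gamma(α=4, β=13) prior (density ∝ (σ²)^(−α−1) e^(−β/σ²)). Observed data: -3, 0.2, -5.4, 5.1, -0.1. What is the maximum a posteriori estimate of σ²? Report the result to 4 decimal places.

σ̂²_MAP = 6.0147

Sum of squared deviations about the known mean: SS = (-3−0)² + (0.2−0)² + (-5.4−0)² + (5.1−0)² + (-0.1−0)² = 64.22.
The Normal likelihood contributes (σ²)^(−n/2) exp(−SS/(2σ²)), so the posterior is Inverse-Gamma(α + n/2, β + SS/2) = Inverse-Gamma(6.5, 45.11).
The mode of Inverse-Gamma(a, b) is b/(a+1) = 45.11/7.5 ≈ 6.0147.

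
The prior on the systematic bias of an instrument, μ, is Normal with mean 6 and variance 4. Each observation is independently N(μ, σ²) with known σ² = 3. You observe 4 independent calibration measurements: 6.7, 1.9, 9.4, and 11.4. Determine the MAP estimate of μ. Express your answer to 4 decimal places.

μ̂_MAP = 7.1368

n = 4; x̄ = (6.7 + 1.9 + 9.4 + 11.4)/4 = 29.4/4 = 7.35.
For a Normal prior and Normal likelihood with known variance, the posterior is Normal; its mode equals its mean, the precision-weighted average.
Prior precision 1/σ₀² = 1/4 = 0.25; data precision n/σ² = 4/3.
μ̂ = (0.25·6 + (4/3)·7.35) / (0.25 + 4/3) = 11.3/(19/12) = 678/95 ≈ 7.1368.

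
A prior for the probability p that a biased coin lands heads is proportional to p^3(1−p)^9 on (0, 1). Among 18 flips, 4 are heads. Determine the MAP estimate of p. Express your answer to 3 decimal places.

p̂_MAP = 0.233

The prior density ∝ p^3(1−p)^9 is the kernel of Beta(4, 10).
Data: 4 successes in 18 trials. The binomial likelihood contributes p^4(1−p)^14, so the posterior is Beta(4+4, 10+14) = Beta(8, 24).
For Beta(a, b) with a, b > 1 the mode is (a−1)/(a+b−2) = 7/30 ≈ 0.233.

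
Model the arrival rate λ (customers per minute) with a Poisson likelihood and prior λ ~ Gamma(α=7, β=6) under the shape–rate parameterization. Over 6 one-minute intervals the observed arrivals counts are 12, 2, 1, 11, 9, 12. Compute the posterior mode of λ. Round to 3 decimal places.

Σxᵢ = 12+2+1+11+9+12 = 47, with n = 6.
Posterior ∝ λ^6e^(−6λ) · λ^47e^(−6λ) = λ^53e^(−12λ), i.e. Gamma(shape=54, rate=12).
The mode of a Gamma(a, b) with a ≥ 1 (shape–rate) is (a−1)/b = 53/12 ≈ 4.417.

λ̂_MAP = 4.417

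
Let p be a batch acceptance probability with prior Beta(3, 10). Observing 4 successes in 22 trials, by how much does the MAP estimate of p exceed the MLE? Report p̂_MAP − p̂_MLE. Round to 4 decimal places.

MAP − MLE = 0.0000

Posterior is Beta(7, 28); MAP = (7−1)/(35−2) = 6/33 ≈ 0.18182.
MLE ignores the prior: p̂_MLE = k/n = 4/22 ≈ 0.18182.
Difference = 6/33 − 4/22 = 0 ≈ 0.0000.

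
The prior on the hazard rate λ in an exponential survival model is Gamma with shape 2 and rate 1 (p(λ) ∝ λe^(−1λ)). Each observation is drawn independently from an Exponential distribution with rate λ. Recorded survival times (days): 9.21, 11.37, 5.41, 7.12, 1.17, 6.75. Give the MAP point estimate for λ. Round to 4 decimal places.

The Exponential(rate=λ) likelihood is ∝ λ^n e^(−λΣtᵢ). Here n = 6 and Σtᵢ = 9.21 + 11.37 + 5.41 + 7.12 + 1.17 + 6.75 = 41.03.
Posterior ∝ λe^(−1λ) · λ^6e^(−41.03λ) = λ^7e^(−42.03λ), i.e. Gamma(8, 42.03).
Mode = (a−1)/b = 7/42.03 ≈ 0.1665.

λ̂_MAP = 0.1665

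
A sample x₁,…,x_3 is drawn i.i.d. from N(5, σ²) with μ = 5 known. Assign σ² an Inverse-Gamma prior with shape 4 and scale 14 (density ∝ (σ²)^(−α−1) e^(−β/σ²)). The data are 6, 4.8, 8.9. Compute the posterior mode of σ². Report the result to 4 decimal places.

Sum of squared deviations about the known mean: SS = (6−5)² + (4.8−5)² + (8.9−5)² = 16.25.
The Normal likelihood contributes (σ²)^(−n/2) exp(−SS/(2σ²)), so the posterior is Inverse-Gamma(α + n/2, β + SS/2) = Inverse-Gamma(5.5, 22.125).
The mode of Inverse-Gamma(a, b) is b/(a+1) = 22.125/6.5 ≈ 3.4038.

σ̂²_MAP = 3.4038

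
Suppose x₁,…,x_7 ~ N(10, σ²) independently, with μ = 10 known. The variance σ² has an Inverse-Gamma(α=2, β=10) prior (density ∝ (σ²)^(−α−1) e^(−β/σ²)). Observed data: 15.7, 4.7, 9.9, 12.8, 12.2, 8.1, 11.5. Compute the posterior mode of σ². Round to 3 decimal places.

Sum of squared deviations about the known mean: SS = (15.7−10)² + (4.7−10)² + (9.9−10)² + (12.8−10)² + (12.2−10)² + (8.1−10)² + (11.5−10)² = 79.13.
The Normal likelihood contributes (σ²)^(−n/2) exp(−SS/(2σ²)), so the posterior is Inverse-Gamma(α + n/2, β + SS/2) = Inverse-Gamma(5.5, 49.565).
The mode of Inverse-Gamma(a, b) is b/(a+1) = 49.565/6.5 ≈ 7.625.

σ̂²_MAP = 7.625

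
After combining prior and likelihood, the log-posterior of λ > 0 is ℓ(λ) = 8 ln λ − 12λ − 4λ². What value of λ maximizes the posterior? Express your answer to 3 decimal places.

λ̂_MAP = 0.500

ℓ'(λ) = 8/λ − 12 − 8λ. Setting this to zero and multiplying by λ: 8λ² + 12λ − 8 = 0.
λ = (−12 + √(12² + 4·8·8)) / (2·8) = (−12 + √400) / 16 = (−12 + 20)/16 = 1/2.
ℓ''(λ) = −8/λ² − 8 < 0, confirming a maximum.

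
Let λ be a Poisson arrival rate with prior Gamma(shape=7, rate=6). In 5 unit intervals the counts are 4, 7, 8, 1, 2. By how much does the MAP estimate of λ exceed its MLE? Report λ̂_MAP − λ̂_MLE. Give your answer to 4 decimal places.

Σxᵢ = 22. Posterior is Gamma(29, 11); MAP = (29−1)/11 = 28/11 ≈ 2.54545.
MLE = x̄ = 22/5 ≈ 4.40000.
Difference = 28/11 − 22/5 = -102/55 ≈ -1.8545.

MAP − MLE = -1.8545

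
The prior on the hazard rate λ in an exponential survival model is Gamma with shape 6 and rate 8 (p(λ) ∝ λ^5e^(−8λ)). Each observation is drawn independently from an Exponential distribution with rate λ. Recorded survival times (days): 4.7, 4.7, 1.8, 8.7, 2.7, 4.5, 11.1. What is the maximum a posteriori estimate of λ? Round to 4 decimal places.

The Exponential(rate=λ) likelihood is ∝ λ^n e^(−λΣtᵢ). Here n = 7 and Σtᵢ = 4.7 + 4.7 + 1.8 + 8.7 + 2.7 + 4.5 + 11.1 = 38.2.
Posterior ∝ λ^5e^(−8λ) · λ^7e^(−38.2λ) = λ^12e^(−46.2λ), i.e. Gamma(13, 46.2).
Mode = (a−1)/b = 12/46.2 ≈ 0.2597.

λ̂_MAP = 0.2597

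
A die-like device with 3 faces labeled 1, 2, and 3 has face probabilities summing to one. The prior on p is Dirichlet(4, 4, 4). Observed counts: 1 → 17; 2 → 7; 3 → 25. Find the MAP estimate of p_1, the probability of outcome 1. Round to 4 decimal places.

MAP estimate: 0.3448

The posterior is Dirichlet(αᵢ + nᵢ) = Dirichlet(21, 11, 29).
For a Dirichlet(a₁,…,a_K) with all aᵢ > 1, the mode has j-th component (aⱼ − 1)/(Σaᵢ − K).
Here Σaᵢ = 61 and K = 3, so p_1 = (21 − 1)/(61 − 3) = 20/58 ≈ 0.3448.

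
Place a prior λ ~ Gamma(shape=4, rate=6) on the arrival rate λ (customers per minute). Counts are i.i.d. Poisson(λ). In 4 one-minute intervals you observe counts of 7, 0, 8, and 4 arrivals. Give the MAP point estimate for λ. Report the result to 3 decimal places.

λ̂_MAP = 2.200

Σxᵢ = 7+0+8+4 = 19, with n = 4.
Posterior ∝ λ^3e^(−6λ) · λ^19e^(−4λ) = λ^22e^(−10λ), i.e. Gamma(shape=23, rate=10).
The mode of a Gamma(a, b) with a ≥ 1 (shape–rate) is (a−1)/b = 22/10 ≈ 2.200.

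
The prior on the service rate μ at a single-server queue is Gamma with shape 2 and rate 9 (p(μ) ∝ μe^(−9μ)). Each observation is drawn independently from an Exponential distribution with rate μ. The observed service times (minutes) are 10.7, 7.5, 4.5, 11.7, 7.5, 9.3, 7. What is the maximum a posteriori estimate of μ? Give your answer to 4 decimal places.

μ̂_MAP = 0.1190

The Exponential(rate=μ) likelihood is ∝ μ^n e^(−μΣtᵢ). Here n = 7 and Σtᵢ = 10.7 + 7.5 + 4.5 + 11.7 + 7.5 + 9.3 + 7 = 58.2.
Posterior ∝ μe^(−9μ) · μ^7e^(−58.2μ) = μ^8e^(−67.2μ), i.e. Gamma(9, 67.2).
Mode = (a−1)/b = 8/67.2 ≈ 0.1190.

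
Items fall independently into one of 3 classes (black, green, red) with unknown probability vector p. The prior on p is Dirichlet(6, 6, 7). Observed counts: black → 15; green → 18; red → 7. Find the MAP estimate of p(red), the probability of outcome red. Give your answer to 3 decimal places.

MAP estimate of p(red) = 0.232

The posterior is Dirichlet(αᵢ + nᵢ) = Dirichlet(21, 24, 14).
For a Dirichlet(a₁,…,a_K) with all aᵢ > 1, the mode has j-th component (aⱼ − 1)/(Σaᵢ − K).
Here Σaᵢ = 59 and K = 3, so p(red) = (14 − 1)/(59 − 3) = 13/56 ≈ 0.232.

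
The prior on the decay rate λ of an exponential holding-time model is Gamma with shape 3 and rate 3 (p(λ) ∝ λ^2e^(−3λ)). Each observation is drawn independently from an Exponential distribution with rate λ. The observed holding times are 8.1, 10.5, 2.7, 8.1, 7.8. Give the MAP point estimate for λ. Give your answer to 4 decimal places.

The Exponential(rate=λ) likelihood is ∝ λ^n e^(−λΣtᵢ). Here n = 5 and Σtᵢ = 8.1 + 10.5 + 2.7 + 8.1 + 7.8 = 37.2.
Posterior ∝ λ^2e^(−3λ) · λ^5e^(−37.2λ) = λ^7e^(−40.2λ), i.e. Gamma(8, 40.2).
Mode = (a−1)/b = 7/40.2 ≈ 0.1741.

λ̂_MAP = 0.1741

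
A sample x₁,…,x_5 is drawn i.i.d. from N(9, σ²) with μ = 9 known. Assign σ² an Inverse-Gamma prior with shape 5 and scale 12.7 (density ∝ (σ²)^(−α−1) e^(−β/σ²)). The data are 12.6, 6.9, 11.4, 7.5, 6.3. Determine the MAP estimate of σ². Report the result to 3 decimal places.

Sum of squared deviations about the known mean: SS = (12.6−9)² + (6.9−9)² + (11.4−9)² + (7.5−9)² + (6.3−9)² = 32.67.
The Normal likelihood contributes (σ²)^(−n/2) exp(−SS/(2σ²)), so the posterior is Inverse-Gamma(α + n/2, β + SS/2) = Inverse-Gamma(7.5, 29.035).
The mode of Inverse-Gamma(a, b) is b/(a+1) = 29.035/8.5 ≈ 3.416.

σ̂²_MAP = 3.416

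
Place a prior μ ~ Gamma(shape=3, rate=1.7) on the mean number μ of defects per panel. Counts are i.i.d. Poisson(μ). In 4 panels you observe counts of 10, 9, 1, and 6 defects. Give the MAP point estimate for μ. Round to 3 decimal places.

Σxᵢ = 10+9+1+6 = 26, with n = 4.
Posterior ∝ μ^2e^(−1.7μ) · μ^26e^(−4μ) = μ^28e^(−5.7μ), i.e. Gamma(shape=29, rate=5.7).
The mode of a Gamma(a, b) with a ≥ 1 (shape–rate) is (a−1)/b = 28/5.7 ≈ 4.912.

μ̂_MAP = 4.912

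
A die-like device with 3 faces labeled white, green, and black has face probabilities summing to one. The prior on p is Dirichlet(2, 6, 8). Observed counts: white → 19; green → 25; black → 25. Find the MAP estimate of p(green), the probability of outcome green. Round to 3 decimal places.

MAP estimate of p(green) = 0.366

The posterior is Dirichlet(αᵢ + nᵢ) = Dirichlet(21, 31, 33).
For a Dirichlet(a₁,…,a_K) with all aᵢ > 1, the mode has j-th component (aⱼ − 1)/(Σaᵢ − K).
Here Σaᵢ = 85 and K = 3, so p(green) = (31 − 1)/(85 − 3) = 30/82 ≈ 0.366.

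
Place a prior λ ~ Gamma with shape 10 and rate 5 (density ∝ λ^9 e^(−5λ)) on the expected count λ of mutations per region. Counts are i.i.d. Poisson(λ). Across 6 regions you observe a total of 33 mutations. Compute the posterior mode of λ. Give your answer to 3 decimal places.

λ̂_MAP = 3.818

Σxᵢ = 33, n = 6.
Posterior ∝ λ^9e^(−5λ) · λ^33e^(−6λ) = λ^42e^(−11λ), i.e. Gamma(shape=43, rate=11).
The mode of a Gamma(a, b) with a ≥ 1 (shape–rate) is (a−1)/b = 42/11 ≈ 3.818.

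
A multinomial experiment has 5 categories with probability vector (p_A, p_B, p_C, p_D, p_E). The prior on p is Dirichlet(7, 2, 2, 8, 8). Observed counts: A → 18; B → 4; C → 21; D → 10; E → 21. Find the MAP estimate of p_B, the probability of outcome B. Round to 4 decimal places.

MAP estimate of p_B = 0.0521

The posterior is Dirichlet(αᵢ + nᵢ) = Dirichlet(25, 6, 23, 18, 29).
For a Dirichlet(a₁,…,a_K) with all aᵢ > 1, the mode has j-th component (aⱼ − 1)/(Σaᵢ − K).
Here Σaᵢ = 101 and K = 5, so p_B = (6 − 1)/(101 − 5) = 5/96 ≈ 0.0521.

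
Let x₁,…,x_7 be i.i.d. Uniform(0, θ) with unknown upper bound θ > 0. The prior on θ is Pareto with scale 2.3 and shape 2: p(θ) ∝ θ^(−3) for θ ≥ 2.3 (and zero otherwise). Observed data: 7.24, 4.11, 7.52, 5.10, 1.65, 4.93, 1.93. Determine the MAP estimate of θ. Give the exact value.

The Uniform(0, θ) likelihood is θ^(−n) for θ ≥ max(xᵢ), zero otherwise. Here max(xᵢ) = 7.52.
Posterior ∝ θ^(−3) · θ^(−7) = θ^(−10) on θ ≥ max(2.3, 7.52) = 7.52.
This density is strictly decreasing in θ, so the posterior mode lies at the lower boundary of the support.

θ̂_MAP = 7.52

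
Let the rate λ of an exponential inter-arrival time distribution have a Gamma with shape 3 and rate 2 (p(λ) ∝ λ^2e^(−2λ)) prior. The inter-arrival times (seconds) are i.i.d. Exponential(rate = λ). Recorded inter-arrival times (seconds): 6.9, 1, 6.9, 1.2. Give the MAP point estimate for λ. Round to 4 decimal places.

λ̂_MAP = 0.3333

The Exponential(rate=λ) likelihood is ∝ λ^n e^(−λΣtᵢ). Here n = 4 and Σtᵢ = 6.9 + 1 + 6.9 + 1.2 = 16.
Posterior ∝ λ^2e^(−2λ) · λ^4e^(−16λ) = λ^6e^(−18λ), i.e. Gamma(7, 18).
Mode = (a−1)/b = 6/18 ≈ 0.3333.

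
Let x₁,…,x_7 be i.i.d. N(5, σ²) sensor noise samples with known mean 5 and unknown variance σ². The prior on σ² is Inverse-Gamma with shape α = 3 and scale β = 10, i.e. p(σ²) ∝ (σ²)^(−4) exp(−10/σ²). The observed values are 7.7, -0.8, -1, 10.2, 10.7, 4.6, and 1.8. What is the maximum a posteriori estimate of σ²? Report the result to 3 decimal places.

σ̂²_MAP = 11.124

Sum of squared deviations about the known mean: SS = (7.7−5)² + (-0.8−5)² + (-1−5)² + (10.2−5)² + (10.7−5)² + (4.6−5)² + (1.8−5)² = 146.86.
The Normal likelihood contributes (σ²)^(−n/2) exp(−SS/(2σ²)), so the posterior is Inverse-Gamma(α + n/2, β + SS/2) = Inverse-Gamma(6.5, 83.43).
The mode of Inverse-Gamma(a, b) is b/(a+1) = 83.43/7.5 ≈ 11.124.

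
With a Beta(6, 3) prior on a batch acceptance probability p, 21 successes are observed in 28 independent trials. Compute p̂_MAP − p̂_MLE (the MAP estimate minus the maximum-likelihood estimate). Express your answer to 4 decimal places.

Posterior is Beta(27, 10); MAP = (27−1)/(37−2) = 26/35 ≈ 0.74286.
MLE ignores the prior: p̂_MLE = k/n = 21/28 ≈ 0.75000.
Difference = 26/35 − 21/28 = -1/140 ≈ -0.0071.

MAP − MLE = -0.0071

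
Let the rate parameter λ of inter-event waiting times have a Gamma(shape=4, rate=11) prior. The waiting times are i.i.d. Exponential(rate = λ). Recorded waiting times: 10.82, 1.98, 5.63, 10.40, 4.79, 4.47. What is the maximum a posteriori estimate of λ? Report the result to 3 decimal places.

λ̂_MAP = 0.183

The Exponential(rate=λ) likelihood is ∝ λ^n e^(−λΣtᵢ). Here n = 6 and Σtᵢ = 10.82 + 1.98 + 5.63 + 10.40 + 4.79 + 4.47 = 38.09.
Posterior ∝ λ^3e^(−11λ) · λ^6e^(−38.09λ) = λ^9e^(−49.09λ), i.e. Gamma(10, 49.09).
Mode = (a−1)/b = 9/49.09 ≈ 0.183.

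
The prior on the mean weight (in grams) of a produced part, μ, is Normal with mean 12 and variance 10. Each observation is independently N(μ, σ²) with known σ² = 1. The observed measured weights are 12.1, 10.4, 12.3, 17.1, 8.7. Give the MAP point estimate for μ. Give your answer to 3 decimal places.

μ̂_MAP = 12.118

n = 5; x̄ = (12.1 + 10.4 + 12.3 + 17.1 + 8.7)/5 = 60.6/5 = 12.12.
For a Normal prior and Normal likelihood with known variance, the posterior is Normal; its mode equals its mean, the precision-weighted average.
Prior precision 1/σ₀² = 1/10 = 0.1; data precision n/σ² = 5/1 = 5.
μ̂ = (0.1·12 + 5·12.12) / (0.1 + 5) = 61.8/5.1 = 206/17 ≈ 12.118.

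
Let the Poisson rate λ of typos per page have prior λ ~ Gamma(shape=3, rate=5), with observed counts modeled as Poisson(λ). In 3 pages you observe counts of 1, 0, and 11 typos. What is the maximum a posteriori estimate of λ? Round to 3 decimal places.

Σxᵢ = 1+0+11 = 12, with n = 3.
Posterior ∝ λ^2e^(−5λ) · λ^12e^(−3λ) = λ^14e^(−8λ), i.e. Gamma(shape=15, rate=8).
The mode of a Gamma(a, b) with a ≥ 1 (shape–rate) is (a−1)/b = 14/8 ≈ 1.750.

λ̂_MAP = 1.750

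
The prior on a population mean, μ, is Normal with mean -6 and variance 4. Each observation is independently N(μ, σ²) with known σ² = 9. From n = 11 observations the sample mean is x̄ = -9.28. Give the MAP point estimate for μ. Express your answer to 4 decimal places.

n = 11, x̄ = -9.28.
For a Normal prior and Normal likelihood with known variance, the posterior is Normal; its mode equals its mean, the precision-weighted average.
Prior precision 1/σ₀² = 1/4 = 0.25; data precision n/σ² = 11/9.
μ̂ = (0.25·(-6) + (11/9)·(-9.28)) / (0.25 + 11/9) = (-5779/450)/(53/36) = -11558/1325 ≈ -8.7230.

μ̂_MAP = -8.7230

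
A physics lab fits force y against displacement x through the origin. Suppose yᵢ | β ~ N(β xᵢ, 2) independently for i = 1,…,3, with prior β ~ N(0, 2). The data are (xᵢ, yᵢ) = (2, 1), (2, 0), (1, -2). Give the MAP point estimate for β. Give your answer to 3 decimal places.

β̂_MAP = 0.000

log p(β | y) = −Σ(yᵢ − βxᵢ)²/(2·2) − β²/(2·2) + const.
Setting the derivative to zero: Σxᵢ(yᵢ − βxᵢ)/2 − β/2 = 0, so β = Σxᵢyᵢ / (Σxᵢ² + σ²/τ²).
Σxᵢyᵢ = 2·1 + 2·0 + 1·(-2) = 0; Σxᵢ² = 9; σ²/τ² = 1.
β̂_MAP = 0 / (9 + 1) = 0/10 ≈ 0.000.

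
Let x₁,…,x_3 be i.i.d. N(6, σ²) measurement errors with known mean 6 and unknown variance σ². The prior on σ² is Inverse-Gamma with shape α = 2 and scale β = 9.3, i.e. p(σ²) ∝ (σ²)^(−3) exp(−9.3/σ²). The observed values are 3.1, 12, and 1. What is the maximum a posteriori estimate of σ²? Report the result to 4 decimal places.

Sum of squared deviations about the known mean: SS = (3.1−6)² + (12−6)² + (1−6)² = 69.41.
The Normal likelihood contributes (σ²)^(−n/2) exp(−SS/(2σ²)), so the posterior is Inverse-Gamma(α + n/2, β + SS/2) = Inverse-Gamma(3.5, 44.005).
The mode of Inverse-Gamma(a, b) is b/(a+1) = 44.005/4.5 ≈ 9.7789.

σ̂²_MAP = 9.7789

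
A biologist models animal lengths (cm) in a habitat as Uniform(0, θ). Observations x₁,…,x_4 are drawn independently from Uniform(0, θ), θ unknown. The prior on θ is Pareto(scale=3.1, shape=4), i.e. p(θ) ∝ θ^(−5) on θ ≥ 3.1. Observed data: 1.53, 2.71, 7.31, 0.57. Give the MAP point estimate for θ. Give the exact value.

The Uniform(0, θ) likelihood is θ^(−n) for θ ≥ max(xᵢ), zero otherwise. Here max(xᵢ) = 7.31.
Posterior ∝ θ^(−5) · θ^(−4) = θ^(−9) on θ ≥ max(3.1, 7.31) = 7.31.
This density is strictly decreasing in θ, so the posterior mode lies at the lower boundary of the support.

θ̂_MAP = 7.31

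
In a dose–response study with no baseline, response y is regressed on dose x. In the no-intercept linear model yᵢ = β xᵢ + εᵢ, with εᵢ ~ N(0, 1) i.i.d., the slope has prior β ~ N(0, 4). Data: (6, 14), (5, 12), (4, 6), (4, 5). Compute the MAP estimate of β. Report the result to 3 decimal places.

log p(β | y) = −Σ(yᵢ − βxᵢ)²/(2·1) − β²/(2·4) + const.
Setting the derivative to zero: Σxᵢ(yᵢ − βxᵢ)/1 − β/4 = 0, so β = Σxᵢyᵢ / (Σxᵢ² + σ²/τ²).
Σxᵢyᵢ = 6·14 + 5·12 + 4·6 + 4·5 = 188; Σxᵢ² = 93; σ²/τ² = 0.25.
β̂_MAP = 188 / (93 + 0.25) = 188/93.25 ≈ 2.016.

β̂_MAP = 2.016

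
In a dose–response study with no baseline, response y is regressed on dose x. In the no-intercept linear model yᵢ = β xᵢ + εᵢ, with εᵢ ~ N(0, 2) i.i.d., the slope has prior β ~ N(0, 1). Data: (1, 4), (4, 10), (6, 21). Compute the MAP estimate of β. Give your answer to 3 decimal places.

β̂_MAP = 3.091

log p(β | y) = −Σ(yᵢ − βxᵢ)²/(2·2) − β²/(2·1) + const.
Setting the derivative to zero: Σxᵢ(yᵢ − βxᵢ)/2 − β/1 = 0, so β = Σxᵢyᵢ / (Σxᵢ² + σ²/τ²).
Σxᵢyᵢ = 1·4 + 4·10 + 6·21 = 170; Σxᵢ² = 53; σ²/τ² = 2.
β̂_MAP = 170 / (53 + 2) = 170/55 ≈ 3.091.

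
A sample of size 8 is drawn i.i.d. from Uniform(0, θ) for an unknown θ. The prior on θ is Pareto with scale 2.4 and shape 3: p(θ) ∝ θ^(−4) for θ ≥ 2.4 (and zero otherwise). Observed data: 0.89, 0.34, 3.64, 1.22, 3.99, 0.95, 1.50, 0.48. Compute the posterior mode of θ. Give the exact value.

The Uniform(0, θ) likelihood is θ^(−n) for θ ≥ max(xᵢ), zero otherwise. Here max(xᵢ) = 3.99.
Posterior ∝ θ^(−4) · θ^(−8) = θ^(−12) on θ ≥ max(2.4, 3.99) = 3.99.
This density is strictly decreasing in θ, so the posterior mode lies at the lower boundary of the support.

θ̂_MAP = 3.99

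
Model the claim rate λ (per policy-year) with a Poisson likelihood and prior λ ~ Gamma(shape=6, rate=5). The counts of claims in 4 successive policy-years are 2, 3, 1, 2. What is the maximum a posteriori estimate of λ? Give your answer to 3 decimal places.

λ̂_MAP = 1.444

Σxᵢ = 2+3+1+2 = 8, with n = 4.
Posterior ∝ λ^5e^(−5λ) · λ^8e^(−4λ) = λ^13e^(−9λ), i.e. Gamma(shape=14, rate=9).
The mode of a Gamma(a, b) with a ≥ 1 (shape–rate) is (a−1)/b = 13/9 ≈ 1.444.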